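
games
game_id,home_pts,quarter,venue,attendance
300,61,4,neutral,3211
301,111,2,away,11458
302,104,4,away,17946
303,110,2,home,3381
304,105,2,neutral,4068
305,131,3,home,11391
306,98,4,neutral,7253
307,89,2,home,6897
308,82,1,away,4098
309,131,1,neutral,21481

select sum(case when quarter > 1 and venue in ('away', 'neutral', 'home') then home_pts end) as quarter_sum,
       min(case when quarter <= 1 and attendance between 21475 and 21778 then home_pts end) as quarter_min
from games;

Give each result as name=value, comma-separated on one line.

[quarter_sum: quarter > 1 and venue in ('away', 'neutral', 'home')]
game_id=300: ✓ → 61
game_id=301: ✓ → 111
game_id=302: ✓ → 104
game_id=303: ✓ → 110
game_id=304: ✓ → 105
game_id=305: ✓ → 131
game_id=306: ✓ → 98
game_id=307: ✓ → 89
game_id=308: ✗
game_id=309: ✗
quarter_sum = 61 + 111 + 104 + 110 + 105 + 131 + 98 + 89 = 809
—
[quarter_min: quarter <= 1 and attendance between 21475 and 21778]
game_id=300: ✗
game_id=301: ✗
game_id=302: ✗
game_id=303: ✗
game_id=304: ✗
game_id=305: ✗
game_id=306: ✗
game_id=307: ✗
game_id=308: ✗
game_id=309: ✓ → 131
quarter_min = MIN(131) = 131

quarter_sum=809, quarter_min=131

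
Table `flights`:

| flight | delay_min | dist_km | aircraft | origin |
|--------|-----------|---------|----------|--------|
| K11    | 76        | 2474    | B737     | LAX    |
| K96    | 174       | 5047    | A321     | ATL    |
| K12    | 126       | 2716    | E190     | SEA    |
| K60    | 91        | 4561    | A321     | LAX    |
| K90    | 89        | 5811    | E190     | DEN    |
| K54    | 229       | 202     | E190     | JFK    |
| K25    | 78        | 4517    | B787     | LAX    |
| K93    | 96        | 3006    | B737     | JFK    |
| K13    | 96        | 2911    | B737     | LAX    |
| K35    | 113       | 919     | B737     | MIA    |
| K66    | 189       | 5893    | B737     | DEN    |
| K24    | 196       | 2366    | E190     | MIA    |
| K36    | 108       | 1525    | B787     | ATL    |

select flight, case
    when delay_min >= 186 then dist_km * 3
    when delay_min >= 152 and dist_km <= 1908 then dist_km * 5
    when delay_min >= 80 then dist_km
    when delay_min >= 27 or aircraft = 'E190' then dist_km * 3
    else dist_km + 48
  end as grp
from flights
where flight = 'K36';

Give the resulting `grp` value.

1525

flight = K36: delay_min=108, dist_km=1525, aircraft=B787, origin=ATL.
delay_min >= 186 → false
delay_min >= 152 and dist_km <= 1908 → false
delay_min >= 80 → true → 1525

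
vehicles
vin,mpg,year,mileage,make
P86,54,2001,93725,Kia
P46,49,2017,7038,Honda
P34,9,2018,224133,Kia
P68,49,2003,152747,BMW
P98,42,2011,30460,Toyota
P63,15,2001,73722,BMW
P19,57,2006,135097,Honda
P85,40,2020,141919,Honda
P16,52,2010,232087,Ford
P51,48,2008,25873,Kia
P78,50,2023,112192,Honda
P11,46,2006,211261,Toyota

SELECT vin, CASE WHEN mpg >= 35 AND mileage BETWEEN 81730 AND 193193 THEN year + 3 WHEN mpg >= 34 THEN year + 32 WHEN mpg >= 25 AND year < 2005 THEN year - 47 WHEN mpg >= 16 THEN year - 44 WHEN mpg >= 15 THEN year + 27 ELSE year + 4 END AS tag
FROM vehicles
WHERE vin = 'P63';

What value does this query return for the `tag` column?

2028

vin = P63: mpg=15, year=2001, mileage=73722, make=BMW.
mpg >= 35 AND mileage BETWEEN 81730 AND 193193 → false
mpg >= 34 → false
mpg >= 25 AND year < 2005 → false
mpg >= 16 → false
mpg >= 15 → true → 2028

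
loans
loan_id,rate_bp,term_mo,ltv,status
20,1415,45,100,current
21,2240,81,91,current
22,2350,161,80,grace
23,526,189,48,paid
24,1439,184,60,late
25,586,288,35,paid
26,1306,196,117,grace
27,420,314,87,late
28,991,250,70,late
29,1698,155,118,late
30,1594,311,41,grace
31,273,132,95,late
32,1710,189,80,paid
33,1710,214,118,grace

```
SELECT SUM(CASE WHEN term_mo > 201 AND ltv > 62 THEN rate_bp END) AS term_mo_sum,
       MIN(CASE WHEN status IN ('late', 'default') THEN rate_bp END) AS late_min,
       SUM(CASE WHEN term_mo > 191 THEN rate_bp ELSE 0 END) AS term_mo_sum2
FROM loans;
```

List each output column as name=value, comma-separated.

[term_mo_sum: term_mo > 201 AND ltv > 62]
loan_id=20: ✗
loan_id=21: ✗
loan_id=22: ✗
loan_id=23: ✗
loan_id=24: ✗
loan_id=25: ✗
loan_id=26: ✗
loan_id=27: ✓ → 420
loan_id=28: ✓ → 991
loan_id=29: ✗
loan_id=30: ✗
loan_id=31: ✗
loan_id=32: ✗
loan_id=33: ✓ → 1710
term_mo_sum = 420 + 991 + 1710 = 3121
—
[late_min: status IN ('late', 'default')]
loan_id=20: ✗
loan_id=21: ✗
loan_id=22: ✗
loan_id=23: ✗
loan_id=24: ✓ → 1439
loan_id=25: ✗
loan_id=26: ✗
loan_id=27: ✓ → 420
loan_id=28: ✓ → 991
loan_id=29: ✓ → 1698
loan_id=30: ✗
loan_id=31: ✓ → 273
loan_id=32: ✗
loan_id=33: ✗
late_min = MIN(1439, 420, 991, 1698, 273) = 273
—
[term_mo_sum2: term_mo > 191]
loan_id=20: ✗
loan_id=21: ✗
loan_id=22: ✗
loan_id=23: ✗
loan_id=24: ✗
loan_id=25: ✓ → 586
loan_id=26: ✓ → 1306
loan_id=27: ✓ → 420
loan_id=28: ✓ → 991
loan_id=29: ✗
loan_id=30: ✓ → 1594
loan_id=31: ✗
loan_id=32: ✗
loan_id=33: ✓ → 1710
term_mo_sum2 = 586 + 1306 + 420 + 991 + 1594 + 1710 = 6607

term_mo_sum=3121, late_min=273, term_mo_sum2=6607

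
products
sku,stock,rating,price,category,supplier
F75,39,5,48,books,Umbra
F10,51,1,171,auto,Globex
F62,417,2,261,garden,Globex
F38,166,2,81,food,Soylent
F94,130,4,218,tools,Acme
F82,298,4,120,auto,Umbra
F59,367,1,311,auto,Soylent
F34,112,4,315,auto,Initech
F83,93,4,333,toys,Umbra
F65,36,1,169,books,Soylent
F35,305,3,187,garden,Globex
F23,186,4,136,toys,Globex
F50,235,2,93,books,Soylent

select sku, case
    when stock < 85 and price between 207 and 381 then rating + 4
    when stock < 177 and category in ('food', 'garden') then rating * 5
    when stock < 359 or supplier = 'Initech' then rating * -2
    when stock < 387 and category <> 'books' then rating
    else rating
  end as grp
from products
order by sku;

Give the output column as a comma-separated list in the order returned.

-2, -8, -8, -6, 10, -4, 1, 2, -2, -10, -8, -8, -8

sku=F10: stock < 359 or supplier = 'Initech' → -2
sku=F23: stock < 359 or supplier = 'Initech' → -8
sku=F34: stock < 359 or supplier = 'Initech' → -8
sku=F35: stock < 359 or supplier = 'Initech' → -6
sku=F38: stock < 177 and category in ('food', 'garden') → 10
sku=F50: stock < 359 or supplier = 'Initech' → -4
sku=F59: stock < 387 and category <> 'books' → 1
sku=F62: ELSE → 2
sku=F65: stock < 359 or supplier = 'Initech' → -2
sku=F75: stock < 359 or supplier = 'Initech' → -10
sku=F82: stock < 359 or supplier = 'Initech' → -8
sku=F83: stock < 359 or supplier = 'Initech' → -8
sku=F94: stock < 359 or supplier = 'Initech' → -8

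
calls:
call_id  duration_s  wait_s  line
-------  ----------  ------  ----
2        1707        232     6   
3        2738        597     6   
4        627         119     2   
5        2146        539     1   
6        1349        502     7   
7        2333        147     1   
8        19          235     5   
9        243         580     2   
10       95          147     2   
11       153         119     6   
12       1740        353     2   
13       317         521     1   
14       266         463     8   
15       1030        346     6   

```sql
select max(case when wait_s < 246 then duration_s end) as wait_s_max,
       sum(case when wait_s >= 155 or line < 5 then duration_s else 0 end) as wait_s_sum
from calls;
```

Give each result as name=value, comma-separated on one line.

[wait_s_max: wait_s < 246]
call_id=2: ✓ → 1707
call_id=3: ✗
call_id=4: ✓ → 627
call_id=5: ✗
call_id=6: ✗
call_id=7: ✓ → 2333
call_id=8: ✓ → 19
call_id=9: ✗
call_id=10: ✓ → 95
call_id=11: ✓ → 153
call_id=12: ✗
call_id=13: ✗
call_id=14: ✗
call_id=15: ✗
wait_s_max = MAX(1707, 627, 2333, 19, 95, 153) = 2333
—
[wait_s_sum: wait_s >= 155 or line < 5]
call_id=2: ✓ → 1707
call_id=3: ✓ → 2738
call_id=4: ✓ → 627
call_id=5: ✓ → 2146
call_id=6: ✓ → 1349
call_id=7: ✓ → 2333
call_id=8: ✓ → 19
call_id=9: ✓ → 243
call_id=10: ✓ → 95
call_id=11: ✗
call_id=12: ✓ → 1740
call_id=13: ✓ → 317
call_id=14: ✓ → 266
call_id=15: ✓ → 1030
wait_s_sum = 1707 + 2738 + 627 + 2146 + 1349 + 2333 + 19 + 243 + 95 + 1740 + 317 + 266 + 1030 = 14610

wait_s_max=2333, wait_s_sum=14610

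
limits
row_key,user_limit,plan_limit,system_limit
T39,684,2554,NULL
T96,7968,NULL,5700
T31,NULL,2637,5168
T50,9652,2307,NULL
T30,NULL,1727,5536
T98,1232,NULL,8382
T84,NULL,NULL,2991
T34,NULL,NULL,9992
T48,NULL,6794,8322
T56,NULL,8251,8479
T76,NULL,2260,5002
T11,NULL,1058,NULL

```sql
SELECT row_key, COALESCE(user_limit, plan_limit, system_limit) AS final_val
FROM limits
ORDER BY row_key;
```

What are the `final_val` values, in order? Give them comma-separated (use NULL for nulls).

row_key=T11: user_limit=NULL, plan_limit=1058 → 1058
row_key=T30: user_limit=NULL, plan_limit=1727 → 1727
row_key=T31: user_limit=NULL, plan_limit=2637 → 2637
row_key=T34: user_limit=NULL, plan_limit=NULL, system_limit=9992 → 9992
row_key=T39: user_limit=684 → 684
row_key=T48: user_limit=NULL, plan_limit=6794 → 6794
row_key=T50: user_limit=9652 → 9652
row_key=T56: user_limit=NULL, plan_limit=8251 → 8251
row_key=T76: user_limit=NULL, plan_limit=2260 → 2260
row_key=T84: user_limit=NULL, plan_limit=NULL, system_limit=2991 → 2991
row_key=T96: user_limit=7968 → 7968
row_key=T98: user_limit=1232 → 1232

1058, 1727, 2637, 9992, 684, 6794, 9652, 8251, 2260, 2991, 7968, 1232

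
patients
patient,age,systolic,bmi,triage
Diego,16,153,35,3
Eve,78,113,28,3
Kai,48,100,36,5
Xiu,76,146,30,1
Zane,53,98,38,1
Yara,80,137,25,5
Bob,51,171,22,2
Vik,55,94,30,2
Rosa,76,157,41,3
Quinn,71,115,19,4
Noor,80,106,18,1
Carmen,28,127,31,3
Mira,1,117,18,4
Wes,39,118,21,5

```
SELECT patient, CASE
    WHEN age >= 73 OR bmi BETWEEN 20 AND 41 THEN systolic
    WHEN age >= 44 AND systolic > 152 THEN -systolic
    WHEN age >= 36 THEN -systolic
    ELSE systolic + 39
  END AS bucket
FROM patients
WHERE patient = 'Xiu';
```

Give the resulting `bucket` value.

patient = Xiu: age=76, systolic=146, bmi=30, triage=1.
age >= 73 OR bmi BETWEEN 20 AND 41 → true → 146

146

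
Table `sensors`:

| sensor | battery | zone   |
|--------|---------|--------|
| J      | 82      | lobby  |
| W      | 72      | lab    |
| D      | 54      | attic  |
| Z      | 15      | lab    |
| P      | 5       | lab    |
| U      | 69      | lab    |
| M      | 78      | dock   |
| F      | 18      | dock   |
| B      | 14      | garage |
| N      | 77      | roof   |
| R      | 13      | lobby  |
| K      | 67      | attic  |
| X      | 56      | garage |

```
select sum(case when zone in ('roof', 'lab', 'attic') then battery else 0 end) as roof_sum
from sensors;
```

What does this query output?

359

sensor=J: ✗
sensor=W: ✓ → 72
sensor=D: ✓ → 54
sensor=Z: ✓ → 15
sensor=P: ✓ → 5
sensor=U: ✓ → 69
sensor=M: ✗
sensor=F: ✗
sensor=B: ✗
sensor=N: ✓ → 77
sensor=R: ✗
sensor=K: ✓ → 67
sensor=X: ✗
roof_sum = 72 + 54 + 15 + 5 + 69 + 77 + 67 = 359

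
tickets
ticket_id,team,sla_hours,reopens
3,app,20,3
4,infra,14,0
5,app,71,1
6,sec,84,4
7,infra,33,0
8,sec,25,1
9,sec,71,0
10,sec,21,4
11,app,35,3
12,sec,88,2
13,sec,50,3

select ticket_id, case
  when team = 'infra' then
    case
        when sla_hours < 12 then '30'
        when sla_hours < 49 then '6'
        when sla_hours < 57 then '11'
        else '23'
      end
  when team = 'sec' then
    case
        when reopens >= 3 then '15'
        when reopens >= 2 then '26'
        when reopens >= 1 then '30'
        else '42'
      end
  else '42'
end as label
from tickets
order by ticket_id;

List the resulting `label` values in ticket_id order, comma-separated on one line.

42, 6, 42, 15, 6, 30, 42, 15, 42, 26, 15

ticket_id=3: team='app' → outer ELSE → 42
ticket_id=4: team='infra' → inner[sla_hours < 49] → 6
ticket_id=5: team='app' → outer ELSE → 42
ticket_id=6: team='sec' → inner[reopens >= 3] → 15
ticket_id=7: team='infra' → inner[sla_hours < 49] → 6
ticket_id=8: team='sec' → inner[reopens >= 1] → 30
ticket_id=9: team='sec' → inner[ELSE] → 42
ticket_id=10: team='sec' → inner[reopens >= 3] → 15
ticket_id=11: team='app' → outer ELSE → 42
ticket_id=12: team='sec' → inner[reopens >= 2] → 26
ticket_id=13: team='sec' → inner[reopens >= 3] → 15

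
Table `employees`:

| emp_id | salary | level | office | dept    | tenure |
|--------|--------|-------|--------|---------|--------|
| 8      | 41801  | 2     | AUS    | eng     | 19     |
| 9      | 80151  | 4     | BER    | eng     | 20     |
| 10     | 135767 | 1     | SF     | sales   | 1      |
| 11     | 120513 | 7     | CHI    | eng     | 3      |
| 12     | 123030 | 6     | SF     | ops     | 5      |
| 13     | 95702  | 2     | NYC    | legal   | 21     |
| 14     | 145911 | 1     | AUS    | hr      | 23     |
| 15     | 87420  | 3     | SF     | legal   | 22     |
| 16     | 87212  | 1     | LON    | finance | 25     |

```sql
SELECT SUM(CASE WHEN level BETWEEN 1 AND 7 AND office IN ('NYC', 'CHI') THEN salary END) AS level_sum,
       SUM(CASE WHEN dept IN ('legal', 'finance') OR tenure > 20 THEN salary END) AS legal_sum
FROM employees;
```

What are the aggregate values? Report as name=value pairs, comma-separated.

level_sum=216215, legal_sum=416245

[level_sum: level BETWEEN 1 AND 7 AND office IN ('NYC', 'CHI')]
emp_id=8: ✗
emp_id=9: ✗
emp_id=10: ✗
emp_id=11: ✓ → 120513
emp_id=12: ✗
emp_id=13: ✓ → 95702
emp_id=14: ✗
emp_id=15: ✗
emp_id=16: ✗
level_sum = 120513 + 95702 = 216215
—
[legal_sum: dept IN ('legal', 'finance') OR tenure > 20]
emp_id=8: ✗
emp_id=9: ✗
emp_id=10: ✗
emp_id=11: ✗
emp_id=12: ✗
emp_id=13: ✓ → 95702
emp_id=14: ✓ → 145911
emp_id=15: ✓ → 87420
emp_id=16: ✓ → 87212
legal_sum = 95702 + 145911 + 87420 + 87212 = 416245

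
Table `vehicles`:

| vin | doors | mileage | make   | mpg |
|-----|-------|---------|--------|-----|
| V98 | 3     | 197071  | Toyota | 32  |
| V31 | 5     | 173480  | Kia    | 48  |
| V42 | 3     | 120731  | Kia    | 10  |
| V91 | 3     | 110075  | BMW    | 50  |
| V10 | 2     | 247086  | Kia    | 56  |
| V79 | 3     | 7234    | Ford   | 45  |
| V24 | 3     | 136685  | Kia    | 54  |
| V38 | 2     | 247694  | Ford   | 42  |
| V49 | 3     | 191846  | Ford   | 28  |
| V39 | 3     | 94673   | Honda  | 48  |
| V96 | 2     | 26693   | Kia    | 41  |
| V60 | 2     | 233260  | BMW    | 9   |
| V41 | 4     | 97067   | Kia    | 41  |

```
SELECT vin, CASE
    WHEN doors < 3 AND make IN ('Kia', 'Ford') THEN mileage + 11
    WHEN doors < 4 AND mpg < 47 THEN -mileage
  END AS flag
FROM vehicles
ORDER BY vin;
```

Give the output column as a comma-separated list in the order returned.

vin=V10: doors < 3 AND make IN ('Kia', 'Ford') → 247097
vin=V24: (no match → NULL) → NULL
vin=V31: (no match → NULL) → NULL
vin=V38: doors < 3 AND make IN ('Kia', 'Ford') → 247705
vin=V39: (no match → NULL) → NULL
vin=V41: (no match → NULL) → NULL
vin=V42: doors < 4 AND mpg < 47 → -120731
vin=V49: doors < 4 AND mpg < 47 → -191846
vin=V60: doors < 4 AND mpg < 47 → -233260
vin=V79: doors < 4 AND mpg < 47 → -7234
vin=V91: (no match → NULL) → NULL
vin=V96: doors < 3 AND make IN ('Kia', 'Ford') → 26704
vin=V98: doors < 4 AND mpg < 47 → -197071

247097, NULL, NULL, 247705, NULL, NULL, -120731, -191846, -233260, -7234, NULL, 26704, -197071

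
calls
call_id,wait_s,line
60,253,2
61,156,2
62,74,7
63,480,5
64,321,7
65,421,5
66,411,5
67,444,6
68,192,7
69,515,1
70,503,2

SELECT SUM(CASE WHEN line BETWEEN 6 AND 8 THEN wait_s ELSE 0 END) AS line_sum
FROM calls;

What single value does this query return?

call_id=60: ✗
call_id=61: ✗
call_id=62: ✓ → 74
call_id=63: ✗
call_id=64: ✓ → 321
call_id=65: ✗
call_id=66: ✗
call_id=67: ✓ → 444
call_id=68: ✓ → 192
call_id=69: ✗
call_id=70: ✗
line_sum = 74 + 321 + 444 + 192 = 1031

1031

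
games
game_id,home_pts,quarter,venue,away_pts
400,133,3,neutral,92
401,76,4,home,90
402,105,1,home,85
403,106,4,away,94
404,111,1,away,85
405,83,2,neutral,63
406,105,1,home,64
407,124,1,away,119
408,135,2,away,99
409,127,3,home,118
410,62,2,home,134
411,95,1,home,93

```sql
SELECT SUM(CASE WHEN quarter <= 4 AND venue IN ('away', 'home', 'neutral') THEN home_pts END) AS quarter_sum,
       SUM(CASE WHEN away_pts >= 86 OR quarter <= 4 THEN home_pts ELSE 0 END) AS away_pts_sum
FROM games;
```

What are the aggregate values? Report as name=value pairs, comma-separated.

quarter_sum=1262, away_pts_sum=1262

[quarter_sum: quarter <= 4 AND venue IN ('away', 'home', 'neutral')]
game_id=400: ✓ → 133
game_id=401: ✓ → 76
game_id=402: ✓ → 105
game_id=403: ✓ → 106
game_id=404: ✓ → 111
game_id=405: ✓ → 83
game_id=406: ✓ → 105
game_id=407: ✓ → 124
game_id=408: ✓ → 135
game_id=409: ✓ → 127
game_id=410: ✓ → 62
game_id=411: ✓ → 95
quarter_sum = 133 + 76 + 105 + 106 + 111 + 83 + 105 + 124 + 135 + 127 + 62 + 95 = 1262
—
[away_pts_sum: away_pts >= 86 OR quarter <= 4]
game_id=400: ✓ → 133
game_id=401: ✓ → 76
game_id=402: ✓ → 105
game_id=403: ✓ → 106
game_id=404: ✓ → 111
game_id=405: ✓ → 83
game_id=406: ✓ → 105
game_id=407: ✓ → 124
game_id=408: ✓ → 135
game_id=409: ✓ → 127
game_id=410: ✓ → 62
game_id=411: ✓ → 95
away_pts_sum = 133 + 76 + 105 + 106 + 111 + 83 + 105 + 124 + 135 + 127 + 62 + 95 = 1262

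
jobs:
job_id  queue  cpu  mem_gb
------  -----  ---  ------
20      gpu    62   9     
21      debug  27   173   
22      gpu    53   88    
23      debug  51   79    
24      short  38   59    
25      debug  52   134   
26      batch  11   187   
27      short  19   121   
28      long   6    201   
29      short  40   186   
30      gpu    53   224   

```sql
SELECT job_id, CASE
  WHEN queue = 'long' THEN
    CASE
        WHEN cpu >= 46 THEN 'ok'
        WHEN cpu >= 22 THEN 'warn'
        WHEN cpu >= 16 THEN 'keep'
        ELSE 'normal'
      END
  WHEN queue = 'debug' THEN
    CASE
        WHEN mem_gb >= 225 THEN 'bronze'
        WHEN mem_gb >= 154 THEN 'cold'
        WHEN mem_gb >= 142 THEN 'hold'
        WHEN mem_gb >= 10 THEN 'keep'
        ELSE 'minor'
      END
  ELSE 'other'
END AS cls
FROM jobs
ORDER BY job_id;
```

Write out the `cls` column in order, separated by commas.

job_id=20: queue='gpu' → outer ELSE → other
job_id=21: queue='debug' → inner[mem_gb >= 154] → cold
job_id=22: queue='gpu' → outer ELSE → other
job_id=23: queue='debug' → inner[mem_gb >= 10] → keep
job_id=24: queue='short' → outer ELSE → other
job_id=25: queue='debug' → inner[mem_gb >= 10] → keep
job_id=26: queue='batch' → outer ELSE → other
job_id=27: queue='short' → outer ELSE → other
job_id=28: queue='long' → inner[ELSE] → normal
job_id=29: queue='short' → outer ELSE → other
job_id=30: queue='gpu' → outer ELSE → other

other, cold, other, keep, other, keep, other, other, normal, other, other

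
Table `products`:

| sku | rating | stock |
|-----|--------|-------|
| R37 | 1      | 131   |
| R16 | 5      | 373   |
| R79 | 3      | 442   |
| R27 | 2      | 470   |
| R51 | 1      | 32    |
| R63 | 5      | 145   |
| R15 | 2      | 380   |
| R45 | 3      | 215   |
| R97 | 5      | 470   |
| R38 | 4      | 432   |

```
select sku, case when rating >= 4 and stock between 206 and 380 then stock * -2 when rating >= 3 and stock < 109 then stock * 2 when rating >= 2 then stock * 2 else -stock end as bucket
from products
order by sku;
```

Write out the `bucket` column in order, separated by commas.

sku=R15: rating >= 2 → 760
sku=R16: rating >= 4 and stock between 206 and 380 → -746
sku=R27: rating >= 2 → 940
sku=R37: ELSE → -131
sku=R38: rating >= 2 → 864
sku=R45: rating >= 2 → 430
sku=R51: ELSE → -32
sku=R63: rating >= 2 → 290
sku=R79: rating >= 2 → 884
sku=R97: rating >= 2 → 940

760, -746, 940, -131, 864, 430, -32, 290, 884, 940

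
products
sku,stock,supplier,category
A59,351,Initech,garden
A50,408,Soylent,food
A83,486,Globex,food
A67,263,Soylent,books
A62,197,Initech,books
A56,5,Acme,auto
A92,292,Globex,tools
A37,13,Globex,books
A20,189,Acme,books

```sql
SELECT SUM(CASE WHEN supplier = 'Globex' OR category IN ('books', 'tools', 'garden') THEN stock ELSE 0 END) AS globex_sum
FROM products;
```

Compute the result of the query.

1791

sku=A59: ✓ → 351
sku=A50: ✗
sku=A83: ✓ → 486
sku=A67: ✓ → 263
sku=A62: ✓ → 197
sku=A56: ✗
sku=A92: ✓ → 292
sku=A37: ✓ → 13
sku=A20: ✓ → 189
globex_sum = 351 + 486 + 263 + 197 + 292 + 13 + 189 = 1791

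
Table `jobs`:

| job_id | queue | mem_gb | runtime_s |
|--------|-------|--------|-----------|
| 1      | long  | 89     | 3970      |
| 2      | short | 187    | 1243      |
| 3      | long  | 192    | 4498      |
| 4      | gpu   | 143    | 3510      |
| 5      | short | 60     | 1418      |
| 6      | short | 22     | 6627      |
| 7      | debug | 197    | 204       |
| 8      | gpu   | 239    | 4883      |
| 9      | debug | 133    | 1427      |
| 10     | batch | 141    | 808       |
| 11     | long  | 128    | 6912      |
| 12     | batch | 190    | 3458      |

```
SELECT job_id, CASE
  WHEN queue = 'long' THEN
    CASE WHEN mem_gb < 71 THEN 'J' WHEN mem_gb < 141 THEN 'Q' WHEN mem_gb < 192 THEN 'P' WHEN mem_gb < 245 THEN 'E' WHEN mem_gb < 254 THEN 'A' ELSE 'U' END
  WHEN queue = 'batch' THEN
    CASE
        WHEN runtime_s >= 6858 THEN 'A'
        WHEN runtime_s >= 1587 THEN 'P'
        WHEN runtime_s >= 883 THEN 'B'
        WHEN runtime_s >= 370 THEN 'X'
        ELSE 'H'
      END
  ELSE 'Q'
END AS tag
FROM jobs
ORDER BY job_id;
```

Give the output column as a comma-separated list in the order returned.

Q, Q, E, Q, Q, Q, Q, Q, Q, X, Q, P

job_id=1: queue='long' → inner[mem_gb < 141] → Q
job_id=2: queue='short' → outer ELSE → Q
job_id=3: queue='long' → inner[mem_gb < 245] → E
job_id=4: queue='gpu' → outer ELSE → Q
job_id=5: queue='short' → outer ELSE → Q
job_id=6: queue='short' → outer ELSE → Q
job_id=7: queue='debug' → outer ELSE → Q
job_id=8: queue='gpu' → outer ELSE → Q
job_id=9: queue='debug' → outer ELSE → Q
job_id=10: queue='batch' → inner[runtime_s >= 370] → X
job_id=11: queue='long' → inner[mem_gb < 141] → Q
job_id=12: queue='batch' → inner[runtime_s >= 1587] → P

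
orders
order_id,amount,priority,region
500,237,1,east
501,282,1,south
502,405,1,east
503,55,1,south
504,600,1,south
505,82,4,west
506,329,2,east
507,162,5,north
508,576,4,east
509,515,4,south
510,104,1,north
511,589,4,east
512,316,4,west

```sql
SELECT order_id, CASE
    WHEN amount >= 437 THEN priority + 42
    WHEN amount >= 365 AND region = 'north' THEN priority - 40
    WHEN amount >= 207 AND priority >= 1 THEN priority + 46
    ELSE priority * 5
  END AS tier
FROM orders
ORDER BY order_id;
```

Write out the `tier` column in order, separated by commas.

order_id=500: amount >= 207 AND priority >= 1 → 47
order_id=501: amount >= 207 AND priority >= 1 → 47
order_id=502: amount >= 207 AND priority >= 1 → 47
order_id=503: ELSE → 5
order_id=504: amount >= 437 → 43
order_id=505: ELSE → 20
order_id=506: amount >= 207 AND priority >= 1 → 48
order_id=507: ELSE → 25
order_id=508: amount >= 437 → 46
order_id=509: amount >= 437 → 46
order_id=510: ELSE → 5
order_id=511: amount >= 437 → 46
order_id=512: amount >= 207 AND priority >= 1 → 50

47, 47, 47, 5, 43, 20, 48, 25, 46, 46, 5, 46, 50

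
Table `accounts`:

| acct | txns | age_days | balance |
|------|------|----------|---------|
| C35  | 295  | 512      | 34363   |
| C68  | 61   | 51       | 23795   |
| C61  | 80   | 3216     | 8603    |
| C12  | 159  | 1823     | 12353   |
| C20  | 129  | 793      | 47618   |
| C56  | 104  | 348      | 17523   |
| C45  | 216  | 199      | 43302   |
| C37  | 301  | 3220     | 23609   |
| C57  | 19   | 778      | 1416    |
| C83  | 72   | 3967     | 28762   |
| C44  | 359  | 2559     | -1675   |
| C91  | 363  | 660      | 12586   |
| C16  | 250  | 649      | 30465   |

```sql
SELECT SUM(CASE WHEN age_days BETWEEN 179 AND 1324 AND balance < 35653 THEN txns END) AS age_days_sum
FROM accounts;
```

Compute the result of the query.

1031

acct=C35: ✓ → 295
acct=C68: ✗
acct=C61: ✗
acct=C12: ✗
acct=C20: ✗
acct=C56: ✓ → 104
acct=C45: ✗
acct=C37: ✗
acct=C57: ✓ → 19
acct=C83: ✗
acct=C44: ✗
acct=C91: ✓ → 363
acct=C16: ✓ → 250
age_days_sum = 295 + 104 + 19 + 363 + 250 = 1031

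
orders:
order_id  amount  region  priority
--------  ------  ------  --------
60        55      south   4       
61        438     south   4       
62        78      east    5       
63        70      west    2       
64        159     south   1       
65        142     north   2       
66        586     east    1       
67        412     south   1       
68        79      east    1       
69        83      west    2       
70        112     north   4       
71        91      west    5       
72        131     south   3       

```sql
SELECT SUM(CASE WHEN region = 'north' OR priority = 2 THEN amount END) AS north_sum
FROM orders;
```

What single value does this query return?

407

order_id=60: ✗
order_id=61: ✗
order_id=62: ✗
order_id=63: ✓ → 70
order_id=64: ✗
order_id=65: ✓ → 142
order_id=66: ✗
order_id=67: ✗
order_id=68: ✗
order_id=69: ✓ → 83
order_id=70: ✓ → 112
order_id=71: ✗
order_id=72: ✗
north_sum = 70 + 142 + 83 + 112 = 407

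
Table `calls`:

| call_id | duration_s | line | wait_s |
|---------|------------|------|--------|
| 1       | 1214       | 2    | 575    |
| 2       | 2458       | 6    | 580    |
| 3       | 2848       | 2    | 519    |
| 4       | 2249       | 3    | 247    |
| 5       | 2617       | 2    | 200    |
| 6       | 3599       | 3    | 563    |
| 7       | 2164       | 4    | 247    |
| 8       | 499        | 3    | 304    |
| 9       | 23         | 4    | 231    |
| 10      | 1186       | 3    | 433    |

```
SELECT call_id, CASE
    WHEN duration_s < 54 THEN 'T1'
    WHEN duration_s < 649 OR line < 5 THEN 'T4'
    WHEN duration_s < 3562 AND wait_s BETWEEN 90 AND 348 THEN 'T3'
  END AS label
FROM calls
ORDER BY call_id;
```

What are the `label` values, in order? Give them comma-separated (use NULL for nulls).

call_id=1: duration_s < 649 OR line < 5 → T4
call_id=2: (no match → NULL) → NULL
call_id=3: duration_s < 649 OR line < 5 → T4
call_id=4: duration_s < 649 OR line < 5 → T4
call_id=5: duration_s < 649 OR line < 5 → T4
call_id=6: duration_s < 649 OR line < 5 → T4
call_id=7: duration_s < 649 OR line < 5 → T4
call_id=8: duration_s < 649 OR line < 5 → T4
call_id=9: duration_s < 54 → T1
call_id=10: duration_s < 649 OR line < 5 → T4

T4, NULL, T4, T4, T4, T4, T4, T4, T1, T4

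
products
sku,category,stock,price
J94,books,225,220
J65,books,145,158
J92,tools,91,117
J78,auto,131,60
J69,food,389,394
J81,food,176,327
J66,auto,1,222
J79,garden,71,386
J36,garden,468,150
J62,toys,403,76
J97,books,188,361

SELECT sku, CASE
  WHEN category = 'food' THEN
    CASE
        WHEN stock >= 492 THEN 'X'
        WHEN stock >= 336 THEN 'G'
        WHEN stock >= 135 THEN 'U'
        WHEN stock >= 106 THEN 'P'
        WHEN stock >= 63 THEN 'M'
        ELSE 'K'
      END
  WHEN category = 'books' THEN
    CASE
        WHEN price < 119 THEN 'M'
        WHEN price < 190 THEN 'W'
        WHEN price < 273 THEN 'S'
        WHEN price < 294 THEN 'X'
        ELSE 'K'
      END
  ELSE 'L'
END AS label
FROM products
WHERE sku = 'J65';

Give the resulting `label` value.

W

sku = J65: category=books, stock=145, price=158.
category='books' → inner[price < 190] → W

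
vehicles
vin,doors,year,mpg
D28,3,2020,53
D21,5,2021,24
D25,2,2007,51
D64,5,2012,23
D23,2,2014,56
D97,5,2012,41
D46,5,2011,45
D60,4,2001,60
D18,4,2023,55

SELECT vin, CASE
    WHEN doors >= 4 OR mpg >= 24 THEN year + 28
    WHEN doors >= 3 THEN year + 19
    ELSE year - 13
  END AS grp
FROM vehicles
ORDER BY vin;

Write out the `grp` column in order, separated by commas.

2051, 2049, 2042, 2035, 2048, 2039, 2029, 2040, 2040

vin=D18: doors >= 4 OR mpg >= 24 → 2051
vin=D21: doors >= 4 OR mpg >= 24 → 2049
vin=D23: doors >= 4 OR mpg >= 24 → 2042
vin=D25: doors >= 4 OR mpg >= 24 → 2035
vin=D28: doors >= 4 OR mpg >= 24 → 2048
vin=D46: doors >= 4 OR mpg >= 24 → 2039
vin=D60: doors >= 4 OR mpg >= 24 → 2029
vin=D64: doors >= 4 OR mpg >= 24 → 2040
vin=D97: doors >= 4 OR mpg >= 24 → 2040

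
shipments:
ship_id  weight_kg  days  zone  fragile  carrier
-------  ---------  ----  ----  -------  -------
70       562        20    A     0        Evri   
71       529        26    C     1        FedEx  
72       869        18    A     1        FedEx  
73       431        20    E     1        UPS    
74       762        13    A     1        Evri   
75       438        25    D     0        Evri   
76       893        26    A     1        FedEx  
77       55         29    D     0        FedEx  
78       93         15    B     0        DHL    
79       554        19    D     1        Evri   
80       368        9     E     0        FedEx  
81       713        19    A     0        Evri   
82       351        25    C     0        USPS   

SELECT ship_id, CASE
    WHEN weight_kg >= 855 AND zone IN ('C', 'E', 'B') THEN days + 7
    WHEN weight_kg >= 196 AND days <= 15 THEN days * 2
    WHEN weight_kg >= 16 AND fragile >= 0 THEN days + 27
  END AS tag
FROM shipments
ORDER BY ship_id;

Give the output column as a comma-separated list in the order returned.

ship_id=70: weight_kg >= 16 AND fragile >= 0 → 47
ship_id=71: weight_kg >= 16 AND fragile >= 0 → 53
ship_id=72: weight_kg >= 16 AND fragile >= 0 → 45
ship_id=73: weight_kg >= 16 AND fragile >= 0 → 47
ship_id=74: weight_kg >= 196 AND days <= 15 → 26
ship_id=75: weight_kg >= 16 AND fragile >= 0 → 52
ship_id=76: weight_kg >= 16 AND fragile >= 0 → 53
ship_id=77: weight_kg >= 16 AND fragile >= 0 → 56
ship_id=78: weight_kg >= 16 AND fragile >= 0 → 42
ship_id=79: weight_kg >= 16 AND fragile >= 0 → 46
ship_id=80: weight_kg >= 196 AND days <= 15 → 18
ship_id=81: weight_kg >= 16 AND fragile >= 0 → 46
ship_id=82: weight_kg >= 16 AND fragile >= 0 → 52

47, 53, 45, 47, 26, 52, 53, 56, 42, 46, 18, 46, 52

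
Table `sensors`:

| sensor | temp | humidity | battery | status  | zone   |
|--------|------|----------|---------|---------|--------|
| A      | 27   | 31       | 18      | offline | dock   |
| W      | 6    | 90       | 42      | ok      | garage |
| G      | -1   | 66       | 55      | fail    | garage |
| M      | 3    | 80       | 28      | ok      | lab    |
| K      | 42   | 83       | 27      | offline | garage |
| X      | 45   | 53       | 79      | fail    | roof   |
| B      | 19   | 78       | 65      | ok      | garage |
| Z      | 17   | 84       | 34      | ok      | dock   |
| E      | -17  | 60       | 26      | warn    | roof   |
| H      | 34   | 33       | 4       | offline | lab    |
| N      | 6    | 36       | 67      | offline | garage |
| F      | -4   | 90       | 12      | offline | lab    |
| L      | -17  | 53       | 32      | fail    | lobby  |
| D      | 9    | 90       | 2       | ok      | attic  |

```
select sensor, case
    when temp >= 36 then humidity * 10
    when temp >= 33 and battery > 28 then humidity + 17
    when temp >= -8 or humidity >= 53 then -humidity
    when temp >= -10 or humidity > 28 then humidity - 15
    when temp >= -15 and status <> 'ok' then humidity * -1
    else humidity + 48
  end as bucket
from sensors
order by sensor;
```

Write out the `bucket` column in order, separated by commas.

-31, -78, -90, -60, -90, -66, -33, 830, -53, -80, -36, -90, 530, -84

sensor=A: temp >= -8 or humidity >= 53 → -31
sensor=B: temp >= -8 or humidity >= 53 → -78
sensor=D: temp >= -8 or humidity >= 53 → -90
sensor=E: temp >= -8 or humidity >= 53 → -60
sensor=F: temp >= -8 or humidity >= 53 → -90
sensor=G: temp >= -8 or humidity >= 53 → -66
sensor=H: temp >= -8 or humidity >= 53 → -33
sensor=K: temp >= 36 → 830
sensor=L: temp >= -8 or humidity >= 53 → -53
sensor=M: temp >= -8 or humidity >= 53 → -80
sensor=N: temp >= -8 or humidity >= 53 → -36
sensor=W: temp >= -8 or humidity >= 53 → -90
sensor=X: temp >= 36 → 530
sensor=Z: temp >= -8 or humidity >= 53 → -84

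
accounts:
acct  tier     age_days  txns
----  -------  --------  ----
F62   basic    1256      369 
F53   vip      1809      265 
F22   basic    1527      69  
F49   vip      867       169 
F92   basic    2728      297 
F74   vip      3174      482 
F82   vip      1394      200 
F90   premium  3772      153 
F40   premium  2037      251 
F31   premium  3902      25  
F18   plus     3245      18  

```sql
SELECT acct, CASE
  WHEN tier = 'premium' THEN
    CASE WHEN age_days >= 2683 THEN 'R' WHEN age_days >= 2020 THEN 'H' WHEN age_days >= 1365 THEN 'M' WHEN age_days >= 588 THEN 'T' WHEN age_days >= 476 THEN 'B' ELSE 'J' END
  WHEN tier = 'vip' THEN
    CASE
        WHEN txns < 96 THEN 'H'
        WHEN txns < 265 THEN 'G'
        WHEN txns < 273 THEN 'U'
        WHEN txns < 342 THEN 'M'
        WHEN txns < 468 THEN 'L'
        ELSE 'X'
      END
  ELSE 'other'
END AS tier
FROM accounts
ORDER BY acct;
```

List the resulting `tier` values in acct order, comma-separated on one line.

other, other, R, H, G, U, other, X, G, R, other

acct=F18: tier='plus' → outer ELSE → other
acct=F22: tier='basic' → outer ELSE → other
acct=F31: tier='premium' → inner[age_days >= 2683] → R
acct=F40: tier='premium' → inner[age_days >= 2020] → H
acct=F49: tier='vip' → inner[txns < 265] → G
acct=F53: tier='vip' → inner[txns < 273] → U
acct=F62: tier='basic' → outer ELSE → other
acct=F74: tier='vip' → inner[ELSE] → X
acct=F82: tier='vip' → inner[txns < 265] → G
acct=F90: tier='premium' → inner[age_days >= 2683] → R
acct=F92: tier='basic' → outer ELSE → other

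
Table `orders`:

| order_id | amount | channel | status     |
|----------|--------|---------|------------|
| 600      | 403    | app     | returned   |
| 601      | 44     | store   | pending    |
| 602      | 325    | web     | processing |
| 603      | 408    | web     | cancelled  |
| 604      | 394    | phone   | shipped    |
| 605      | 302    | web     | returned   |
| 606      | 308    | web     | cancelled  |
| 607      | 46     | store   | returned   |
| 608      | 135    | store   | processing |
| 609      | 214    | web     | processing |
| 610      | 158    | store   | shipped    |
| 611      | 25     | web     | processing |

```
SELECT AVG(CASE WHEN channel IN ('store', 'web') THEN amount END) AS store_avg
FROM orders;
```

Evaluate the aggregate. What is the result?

order_id=600: ✗
order_id=601: ✓ → 44
order_id=602: ✓ → 325
order_id=603: ✓ → 408
order_id=604: ✗
order_id=605: ✓ → 302
order_id=606: ✓ → 308
order_id=607: ✓ → 46
order_id=608: ✓ → 135
order_id=609: ✓ → 214
order_id=610: ✓ → 158
order_id=611: ✓ → 25
store_avg = (44 + 325 + 408 + 302 + 308 + 46 + 135 + 214 + 158 + 25) / 10 = 196.5

196.5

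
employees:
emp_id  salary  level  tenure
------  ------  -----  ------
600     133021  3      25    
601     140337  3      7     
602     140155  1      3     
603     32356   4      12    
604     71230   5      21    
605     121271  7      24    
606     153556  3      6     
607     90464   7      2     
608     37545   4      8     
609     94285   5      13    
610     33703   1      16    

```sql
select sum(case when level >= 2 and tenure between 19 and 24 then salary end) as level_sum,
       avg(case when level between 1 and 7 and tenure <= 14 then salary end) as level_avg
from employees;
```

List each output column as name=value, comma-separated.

[level_sum: level >= 2 and tenure between 19 and 24]
emp_id=600: ✗
emp_id=601: ✗
emp_id=602: ✗
emp_id=603: ✗
emp_id=604: ✓ → 71230
emp_id=605: ✓ → 121271
emp_id=606: ✗
emp_id=607: ✗
emp_id=608: ✗
emp_id=609: ✗
emp_id=610: ✗
level_sum = 71230 + 121271 = 192501
—
[level_avg: level between 1 and 7 and tenure <= 14]
emp_id=600: ✗
emp_id=601: ✓ → 140337
emp_id=602: ✓ → 140155
emp_id=603: ✓ → 32356
emp_id=604: ✗
emp_id=605: ✗
emp_id=606: ✓ → 153556
emp_id=607: ✓ → 90464
emp_id=608: ✓ → 37545
emp_id=609: ✓ → 94285
emp_id=610: ✗
level_avg = (140337 + 140155 + 32356 + 153556 + 90464 + 37545 + 94285) / 7 = 98385.4285714286

level_sum=192501, level_avg=98385.4285714286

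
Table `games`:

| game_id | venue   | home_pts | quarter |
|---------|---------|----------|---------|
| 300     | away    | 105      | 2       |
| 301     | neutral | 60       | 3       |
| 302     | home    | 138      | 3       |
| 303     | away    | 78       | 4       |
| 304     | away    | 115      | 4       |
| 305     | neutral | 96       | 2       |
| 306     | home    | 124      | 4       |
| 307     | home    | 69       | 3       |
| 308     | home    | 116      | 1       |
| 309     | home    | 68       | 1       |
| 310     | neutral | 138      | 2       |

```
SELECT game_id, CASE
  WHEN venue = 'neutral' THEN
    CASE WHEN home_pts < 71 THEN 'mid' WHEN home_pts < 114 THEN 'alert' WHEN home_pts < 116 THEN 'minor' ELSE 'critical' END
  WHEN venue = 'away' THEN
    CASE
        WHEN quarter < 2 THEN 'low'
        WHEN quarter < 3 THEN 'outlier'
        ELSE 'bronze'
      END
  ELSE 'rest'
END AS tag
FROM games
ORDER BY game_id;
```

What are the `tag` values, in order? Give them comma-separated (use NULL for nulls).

game_id=300: venue='away' → inner[quarter < 3] → outlier
game_id=301: venue='neutral' → inner[home_pts < 71] → mid
game_id=302: venue='home' → outer ELSE → rest
game_id=303: venue='away' → inner[ELSE] → bronze
game_id=304: venue='away' → inner[ELSE] → bronze
game_id=305: venue='neutral' → inner[home_pts < 114] → alert
game_id=306: venue='home' → outer ELSE → rest
game_id=307: venue='home' → outer ELSE → rest
game_id=308: venue='home' → outer ELSE → rest
game_id=309: venue='home' → outer ELSE → rest
game_id=310: venue='neutral' → inner[ELSE] → critical

outlier, mid, rest, bronze, bronze, alert, rest, rest, rest, rest, critical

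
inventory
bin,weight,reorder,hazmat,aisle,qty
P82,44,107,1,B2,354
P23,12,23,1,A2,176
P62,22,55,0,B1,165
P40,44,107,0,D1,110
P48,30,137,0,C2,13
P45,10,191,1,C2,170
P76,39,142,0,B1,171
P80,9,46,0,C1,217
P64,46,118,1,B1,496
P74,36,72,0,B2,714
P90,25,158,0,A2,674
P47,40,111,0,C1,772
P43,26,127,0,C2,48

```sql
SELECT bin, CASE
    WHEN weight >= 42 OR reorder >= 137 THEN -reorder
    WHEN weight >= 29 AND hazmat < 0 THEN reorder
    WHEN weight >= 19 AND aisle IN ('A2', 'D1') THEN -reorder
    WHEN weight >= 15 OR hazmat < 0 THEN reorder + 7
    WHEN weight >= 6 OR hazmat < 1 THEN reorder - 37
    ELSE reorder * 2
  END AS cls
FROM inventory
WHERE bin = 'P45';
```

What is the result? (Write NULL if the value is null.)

bin = P45: weight=10, reorder=191, hazmat=1, aisle=C2, qty=170.
weight >= 42 OR reorder >= 137 → true → -191

-191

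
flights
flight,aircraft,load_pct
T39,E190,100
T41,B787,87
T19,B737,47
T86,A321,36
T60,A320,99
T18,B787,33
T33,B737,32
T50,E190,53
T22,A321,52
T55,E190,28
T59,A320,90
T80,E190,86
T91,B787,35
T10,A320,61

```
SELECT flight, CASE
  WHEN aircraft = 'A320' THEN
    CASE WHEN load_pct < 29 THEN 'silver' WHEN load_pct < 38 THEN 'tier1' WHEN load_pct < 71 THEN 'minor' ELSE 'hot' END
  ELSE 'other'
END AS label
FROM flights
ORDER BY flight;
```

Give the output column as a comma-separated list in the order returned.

flight=T10: aircraft='A320' → inner[load_pct < 71] → minor
flight=T18: aircraft='B787' → outer ELSE → other
flight=T19: aircraft='B737' → outer ELSE → other
flight=T22: aircraft='A321' → outer ELSE → other
flight=T33: aircraft='B737' → outer ELSE → other
flight=T39: aircraft='E190' → outer ELSE → other
flight=T41: aircraft='B787' → outer ELSE → other
flight=T50: aircraft='E190' → outer ELSE → other
flight=T55: aircraft='E190' → outer ELSE → other
flight=T59: aircraft='A320' → inner[ELSE] → hot
flight=T60: aircraft='A320' → inner[ELSE] → hot
flight=T80: aircraft='E190' → outer ELSE → other
flight=T86: aircraft='A321' → outer ELSE → other
flight=T91: aircraft='B787' → outer ELSE → other

minor, other, other, other, other, other, other, other, other, hot, hot, other, other, other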